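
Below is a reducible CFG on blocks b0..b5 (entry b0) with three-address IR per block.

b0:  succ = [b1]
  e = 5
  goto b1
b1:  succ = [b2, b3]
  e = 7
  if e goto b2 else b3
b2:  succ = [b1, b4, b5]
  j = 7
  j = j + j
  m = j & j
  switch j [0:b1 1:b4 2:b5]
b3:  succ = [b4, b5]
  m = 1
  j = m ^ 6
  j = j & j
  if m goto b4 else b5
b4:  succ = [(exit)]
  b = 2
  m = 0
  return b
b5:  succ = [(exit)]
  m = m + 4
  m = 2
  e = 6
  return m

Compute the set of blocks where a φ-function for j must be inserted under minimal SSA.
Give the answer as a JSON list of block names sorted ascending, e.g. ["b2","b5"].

idom tree: b1←b0 b2←b1 b3←b1 b4←b1 b5←b1
Dom at joins:
  b1: preds {b0,b2}: {b0} ∩ {b0,b1,b2} = {b0}; idom=b0
  b4: preds {b2,b3}: {b0,b1,b2} ∩ {b0,b1,b3} = {b0,b1}; idom=b1
  b5: preds {b2,b3}: {b0,b1,b2} ∩ {b0,b1,b3} = {b0,b1}; idom=b1

DF derivation:
  b1←b0: walk · to b0
  b1←b2: walk b2→b1 to b0
  b4←b2: walk b2 to b1
  b4←b3: walk b3 to b1
  b5←b2: walk b2 to b1
  b5←b3: walk b3 to b1
  b0 → ∅
  b1 → {b1}
  b2 → {b1,b4,b5}
  b3 → {b4,b5}
  b4 → ∅
  b5 → ∅

φ for j: defs {b2,b3}
  DF⁺ = {b1,b4,b5}

Answer: ["b1", "b4", "b5"]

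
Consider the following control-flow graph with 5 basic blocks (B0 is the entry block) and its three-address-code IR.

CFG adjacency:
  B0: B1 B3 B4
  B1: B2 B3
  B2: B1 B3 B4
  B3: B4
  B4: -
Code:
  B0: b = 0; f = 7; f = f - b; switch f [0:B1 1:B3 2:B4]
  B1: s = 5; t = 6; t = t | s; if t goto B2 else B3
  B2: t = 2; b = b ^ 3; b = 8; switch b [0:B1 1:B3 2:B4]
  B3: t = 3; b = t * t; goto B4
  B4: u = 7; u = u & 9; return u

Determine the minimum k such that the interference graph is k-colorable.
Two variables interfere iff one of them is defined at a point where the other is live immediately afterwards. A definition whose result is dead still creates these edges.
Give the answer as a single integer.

Answer: 3

Analysis:
def/use:
  B0 def {b,f} use ∅
  B1 def {s,t} use ∅
  B2 def {b,t} use {b}
  B3 def {b,t} use ∅
  B4 def {u} use ∅

Backward fixpoint:
  B0: in=∅ out={b}
  B1: in={b} out={b}
  B2: in={b} out={b}
  B3: in=∅ out=∅
  B4: in=∅ out=∅

Interfere edges:
  b — {f,s,t}
  f — {b}
  s — {b,t}
  t — {b,s}
  u — ∅

Colouring:
  clique {b,s,t} ⇒ need ≥ 3
  assign b→r0 f→r1 s→r1 t→r2 u→r0 — no edge inside a register ⇒ χ ≤ 3
  χ = 3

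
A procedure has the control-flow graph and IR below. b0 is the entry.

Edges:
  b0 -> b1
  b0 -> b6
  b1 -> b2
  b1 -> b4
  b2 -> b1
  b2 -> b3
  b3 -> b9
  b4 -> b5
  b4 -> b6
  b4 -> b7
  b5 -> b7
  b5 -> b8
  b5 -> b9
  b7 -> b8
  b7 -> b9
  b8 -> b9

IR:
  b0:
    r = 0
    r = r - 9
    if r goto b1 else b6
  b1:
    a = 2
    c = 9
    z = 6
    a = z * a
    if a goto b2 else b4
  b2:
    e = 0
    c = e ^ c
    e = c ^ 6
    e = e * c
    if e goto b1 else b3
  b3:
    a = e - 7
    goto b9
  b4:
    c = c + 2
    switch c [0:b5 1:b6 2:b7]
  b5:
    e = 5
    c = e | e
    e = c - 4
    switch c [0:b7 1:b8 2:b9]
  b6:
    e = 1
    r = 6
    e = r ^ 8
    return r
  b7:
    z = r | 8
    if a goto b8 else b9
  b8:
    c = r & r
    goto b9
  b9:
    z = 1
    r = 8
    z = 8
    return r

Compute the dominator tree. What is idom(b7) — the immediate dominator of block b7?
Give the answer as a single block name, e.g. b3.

idom tree: b1←b0 b2←b1 b3←b2 b4←b1 b5←b4 b6←b0 b7←b4 b8←b4 b9←b1
Dom∩ at merges:
  b1: preds {b0,b2}: {b0} ∩ {b0,b1,b2} = {b0}; idom=b0
  b6: preds {b0,b4}: {b0} ∩ {b0,b1,b4} = {b0}; idom=b0
  b7: preds {b4,b5}: {b0,b1,b4} ∩ {b0,b1,b4,b5} = {b0,b1,b4}; idom=b4
  b8: preds {b5,b7}: {b0,b1,b4,b5} ∩ {b0,b1,b4,b7} = {b0,b1,b4}; idom=b4
  b9: preds {b3,b5,b7,b8}: {b0,b1,b2,b3} ∩ {b0,b1,b4,b5} ∩ {b0,b1,b4,b7} ∩ {b0,b1,b4,b8} = {b0,b1}; idom=b1

idom(b7) = b4

Answer: b4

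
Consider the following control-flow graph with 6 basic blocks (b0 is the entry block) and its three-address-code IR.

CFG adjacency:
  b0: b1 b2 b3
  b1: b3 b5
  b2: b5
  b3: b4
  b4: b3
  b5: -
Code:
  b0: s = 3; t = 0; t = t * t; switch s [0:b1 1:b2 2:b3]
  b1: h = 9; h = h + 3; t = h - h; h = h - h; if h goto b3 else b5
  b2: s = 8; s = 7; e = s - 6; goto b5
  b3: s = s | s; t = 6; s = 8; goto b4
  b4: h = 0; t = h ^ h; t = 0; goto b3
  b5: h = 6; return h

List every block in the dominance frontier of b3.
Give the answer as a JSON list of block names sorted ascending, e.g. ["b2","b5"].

idom tree: b1←b0 b2←b0 b3←b0 b4←b3 b5←b0
Dom at joins:
  b3: preds {b0,b1,b4}: {b0} ∩ {b0,b1} ∩ {b0,b3,b4} = {b0}; idom=b0
  b5: preds {b1,b2}: {b0,b1} ∩ {b0,b2} = {b0}; idom=b0

DF derivation:
  b3←b0: walk · to b0
  b3←b1: walk b1 to b0
  b3←b4: walk b4→b3 to b0
  b5←b1: walk b1 to b0
  b5←b2: walk b2 to b0
  b0 → ∅
  b1 → {b3,b5}
  b2 → {b5}
  b3 → {b3}
  b4 → {b3}
  b5 → ∅

DF(b3) = ["b3"]

Answer: ["b3"]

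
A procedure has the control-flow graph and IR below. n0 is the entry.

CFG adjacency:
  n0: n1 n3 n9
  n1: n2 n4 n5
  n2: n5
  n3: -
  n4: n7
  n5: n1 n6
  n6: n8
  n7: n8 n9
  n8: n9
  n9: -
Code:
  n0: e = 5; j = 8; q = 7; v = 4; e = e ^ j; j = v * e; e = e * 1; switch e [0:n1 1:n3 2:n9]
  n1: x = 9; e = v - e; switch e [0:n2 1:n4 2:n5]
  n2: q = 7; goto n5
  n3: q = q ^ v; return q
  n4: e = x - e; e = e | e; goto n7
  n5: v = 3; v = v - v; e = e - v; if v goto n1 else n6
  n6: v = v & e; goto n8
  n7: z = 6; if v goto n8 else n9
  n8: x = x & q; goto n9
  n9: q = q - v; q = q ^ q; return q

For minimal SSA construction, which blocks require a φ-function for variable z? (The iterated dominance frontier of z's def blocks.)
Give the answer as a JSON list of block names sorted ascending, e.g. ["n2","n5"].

idom tree: n1←n0 n2←n1 n3←n0 n4←n1 n5←n1 n6←n5 n7←n4 n8←n1 n9←n0
Dom at joins:
  n1: preds {n0,n5}: {n0} ∩ {n0,n1,n5} = {n0}; idom=n0
  n5: preds {n1,n2}: {n0,n1} ∩ {n0,n1,n2} = {n0,n1}; idom=n1
  n8: preds {n6,n7}: {n0,n1,n5,n6} ∩ {n0,n1,n4,n7} = {n0,n1}; idom=n1
  n9: preds {n0,n7,n8}: {n0} ∩ {n0,n1,n4,n7} ∩ {n0,n1,n8} = {n0}; idom=n0

DF walk-up:
  join n1 pred n0: · stop@n0
  join n1 pred n5: n5→n1 stop@n0
  join n5 pred n1: · stop@n1
  join n5 pred n2: n2 stop@n1
  join n8 pred n6: n6→n5 stop@n1
  join n8 pred n7: n7→n4 stop@n1
  join n9 pred n0: · stop@n0
  join n9 pred n7: n7→n4→n1 stop@n0
  join n9 pred n8: n8→n1 stop@n0
  n0 → ∅
  n1 → {n1,n9}
  n2 → {n5}
  n3 → ∅
  n4 → {n8,n9}
  n5 → {n1,n8}
  n6 → {n8}
  n7 → {n8,n9}
  n8 → {n9}
  n9 → ∅

φ for z: defs {n7}
  DF⁺ = {n8,n9}

Answer: ["n8", "n9"]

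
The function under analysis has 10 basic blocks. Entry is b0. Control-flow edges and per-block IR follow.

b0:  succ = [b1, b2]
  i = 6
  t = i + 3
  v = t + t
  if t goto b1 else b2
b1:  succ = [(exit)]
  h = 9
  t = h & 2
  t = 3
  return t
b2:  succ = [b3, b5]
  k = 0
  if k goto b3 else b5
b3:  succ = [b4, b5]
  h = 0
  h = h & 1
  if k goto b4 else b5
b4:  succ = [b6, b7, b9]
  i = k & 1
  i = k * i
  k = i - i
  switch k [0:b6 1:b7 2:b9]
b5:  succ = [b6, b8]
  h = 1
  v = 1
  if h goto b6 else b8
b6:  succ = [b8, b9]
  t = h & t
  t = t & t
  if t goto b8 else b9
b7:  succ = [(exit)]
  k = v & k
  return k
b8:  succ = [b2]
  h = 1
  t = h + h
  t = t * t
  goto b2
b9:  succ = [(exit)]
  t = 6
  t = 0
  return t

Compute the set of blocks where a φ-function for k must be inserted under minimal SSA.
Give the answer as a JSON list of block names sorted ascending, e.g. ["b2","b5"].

Answer: ["b2", "b6", "b8", "b9"]

Analysis:
idom tree: b1←b0 b2←b0 b3←b2 b4←b3 b5←b2 b6←b2 b7←b4 b8←b2 b9←b2
Join-block Dom:
  b2: preds {b0,b8}: {b0} ∩ {b0,b2,b8} = {b0}; idom=b0
  b5: preds {b2,b3}: {b0,b2} ∩ {b0,b2,b3} = {b0,b2}; idom=b2
  b6: preds {b4,b5}: {b0,b2,b3,b4} ∩ {b0,b2,b5} = {b0,b2}; idom=b2
  b8: preds {b5,b6}: {b0,b2,b5} ∩ {b0,b2,b6} = {b0,b2}; idom=b2
  b9: preds {b4,b6}: {b0,b2,b3,b4} ∩ {b0,b2,b6} = {b0,b2}; idom=b2

DF derivation:
  join b2 pred b0: · stop@b0
  join b2 pred b8: b8→b2 stop@b0
  join b5 pred b2: · stop@b2
  join b5 pred b3: b3 stop@b2
  join b6 pred b4: b4→b3 stop@b2
  join b6 pred b5: b5 stop@b2
  join b8 pred b5: b5 stop@b2
  join b8 pred b6: b6 stop@b2
  join b9 pred b4: b4→b3 stop@b2
  join b9 pred b6: b6 stop@b2
  b0 → ∅
  b1 → ∅
  b2 → {b2}
  b3 → {b5,b6,b9}
  b4 → {b6,b9}
  b5 → {b6,b8}
  b6 → {b8,b9}
  b7 → ∅
  b8 → {b2}
  b9 → ∅

φ for k: defs {b2,b4,b7}
  DF⁺ = {b2,b6,b8,b9}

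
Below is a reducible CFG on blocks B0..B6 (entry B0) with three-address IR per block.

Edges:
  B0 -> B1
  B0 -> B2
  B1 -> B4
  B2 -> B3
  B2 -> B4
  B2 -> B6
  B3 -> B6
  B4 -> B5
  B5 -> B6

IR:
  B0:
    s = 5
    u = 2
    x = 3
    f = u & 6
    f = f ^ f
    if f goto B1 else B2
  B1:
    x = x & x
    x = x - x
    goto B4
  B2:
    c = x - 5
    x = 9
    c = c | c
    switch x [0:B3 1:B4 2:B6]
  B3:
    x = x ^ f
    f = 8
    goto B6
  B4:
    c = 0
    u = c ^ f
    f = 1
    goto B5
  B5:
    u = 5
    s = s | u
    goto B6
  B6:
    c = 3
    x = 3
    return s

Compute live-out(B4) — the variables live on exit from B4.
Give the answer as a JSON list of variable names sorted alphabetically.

Per-block:
  B0: def={f,s,u,x} ue=∅
  B1: def={x} ue={x}
  B2: def={c,x} ue={x}
  B3: def={f,x} ue={f,x}
  B4: def={c,f,u} ue={f}
  B5: def={s,u} ue={s}
  B6: def={c,x} ue={s}

Backward fixpoint:
  live B0: ∅→{f,s,x}
  live B1: {f,s,x}→{f,s}
  live B2: {f,s,x}→{f,s,x}
  live B3: {f,s,x}→{s}
  live B4: {f,s}→{s}
  live B5: {s}→{s}
  live B6: {s}→∅

live-out(B4) = ["s"]

Answer: ["s"]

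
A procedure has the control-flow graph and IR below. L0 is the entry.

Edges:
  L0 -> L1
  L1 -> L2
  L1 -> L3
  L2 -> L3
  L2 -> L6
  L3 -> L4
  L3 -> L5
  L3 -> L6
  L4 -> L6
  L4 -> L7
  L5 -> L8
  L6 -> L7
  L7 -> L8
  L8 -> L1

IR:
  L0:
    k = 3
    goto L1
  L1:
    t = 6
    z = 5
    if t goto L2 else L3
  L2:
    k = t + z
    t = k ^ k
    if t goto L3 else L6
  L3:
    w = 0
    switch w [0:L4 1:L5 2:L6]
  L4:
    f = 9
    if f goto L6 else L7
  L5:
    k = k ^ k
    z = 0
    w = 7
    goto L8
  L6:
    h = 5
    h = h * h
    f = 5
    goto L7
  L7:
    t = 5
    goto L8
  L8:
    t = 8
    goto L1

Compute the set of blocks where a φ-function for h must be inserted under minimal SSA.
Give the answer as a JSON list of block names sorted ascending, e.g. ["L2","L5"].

Answer: ["L1", "L7", "L8"]

Working:
idom tree: L1←L0 L2←L1 L3←L1 L4←L3 L5←L3 L6←L1 L7←L1 L8←L1
Dom at joins:
  L1: preds {L0,L8}: {L0} ∩ {L0,L1,L8} = {L0}; idom=L0
  L3: preds {L1,L2}: {L0,L1} ∩ {L0,L1,L2} = {L0,L1}; idom=L1
  L6: preds {L2,L3,L4}: {L0,L1,L2} ∩ {L0,L1,L3} ∩ {L0,L1,L3,L4} = {L0,L1}; idom=L1
  L7: preds {L4,L6}: {L0,L1,L3,L4} ∩ {L0,L1,L6} = {L0,L1}; idom=L1
  L8: preds {L5,L7}: {L0,L1,L3,L5} ∩ {L0,L1,L7} = {L0,L1}; idom=L1

DF walk-up:
  join L1 pred L0: · stop@L0
  join L1 pred L8: L8→L1 stop@L0
  join L3 pred L1: · stop@L1
  join L3 pred L2: L2 stop@L1
  join L6 pred L2: L2 stop@L1
  join L6 pred L3: L3 stop@L1
  join L6 pred L4: L4→L3 stop@L1
  join L7 pred L4: L4→L3 stop@L1
  join L7 pred L6: L6 stop@L1
  join L8 pred L5: L5→L3 stop@L1
  join L8 pred L7: L7 stop@L1
  L0: DF=∅
  L1: DF={L1}
  L2: DF={L3,L6}
  L3: DF={L6,L7,L8}
  L4: DF={L6,L7}
  L5: DF={L8}
  L6: DF={L7}
  L7: DF={L8}
  L8: DF={L1}

φ for h: defs {L6}
  DF⁺ = {L1,L7,L8}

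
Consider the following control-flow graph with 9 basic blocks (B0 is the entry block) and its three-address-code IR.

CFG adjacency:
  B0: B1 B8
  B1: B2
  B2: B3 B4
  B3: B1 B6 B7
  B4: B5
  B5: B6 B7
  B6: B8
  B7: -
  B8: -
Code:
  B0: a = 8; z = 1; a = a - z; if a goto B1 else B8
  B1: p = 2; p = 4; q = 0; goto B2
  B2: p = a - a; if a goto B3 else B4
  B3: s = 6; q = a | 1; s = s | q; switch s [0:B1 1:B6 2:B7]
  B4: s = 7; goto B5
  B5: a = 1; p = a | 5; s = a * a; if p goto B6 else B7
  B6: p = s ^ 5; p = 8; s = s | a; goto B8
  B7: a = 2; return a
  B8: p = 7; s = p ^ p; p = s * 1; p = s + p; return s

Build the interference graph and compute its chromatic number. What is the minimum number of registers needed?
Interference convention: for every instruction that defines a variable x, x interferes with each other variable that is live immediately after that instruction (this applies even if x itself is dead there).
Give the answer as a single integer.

Answer: 3

Working:
def/use:
  B0: {a,z} / ∅
  B1: {p,q} / ∅
  B2: {p} / {a}
  B3: {q,s} / {a}
  B4: {s} / ∅
  B5: {a,p,s} / ∅
  B6: {p,s} / {a,s}
  B7: {a} / ∅
  B8: {p,s} / ∅

Liveness:
  B0: in=∅ out={a}
  B1: in={a} out={a}
  B2: in={a} out={a}
  B3: in={a} out={a,s}
  B4: in=∅ out=∅
  B5: in=∅ out={a,s}
  B6: in={a,s} out=∅
  B7: in=∅ out=∅
  B8: in=∅ out=∅

Conflict graph:
  a — {p,q,s,z}
  p — {a,s}
  q — {a,s}
  s — {a,p,q}
  z — {a}

Colouring:
  {a,p,s} pairwise interfere (3-clique) ⇒ χ ≥ 3
  assign a→r0 p→r2 q→r2 s→r1 z→r1 — no edge inside a register ⇒ χ ≤ 3
  χ = 3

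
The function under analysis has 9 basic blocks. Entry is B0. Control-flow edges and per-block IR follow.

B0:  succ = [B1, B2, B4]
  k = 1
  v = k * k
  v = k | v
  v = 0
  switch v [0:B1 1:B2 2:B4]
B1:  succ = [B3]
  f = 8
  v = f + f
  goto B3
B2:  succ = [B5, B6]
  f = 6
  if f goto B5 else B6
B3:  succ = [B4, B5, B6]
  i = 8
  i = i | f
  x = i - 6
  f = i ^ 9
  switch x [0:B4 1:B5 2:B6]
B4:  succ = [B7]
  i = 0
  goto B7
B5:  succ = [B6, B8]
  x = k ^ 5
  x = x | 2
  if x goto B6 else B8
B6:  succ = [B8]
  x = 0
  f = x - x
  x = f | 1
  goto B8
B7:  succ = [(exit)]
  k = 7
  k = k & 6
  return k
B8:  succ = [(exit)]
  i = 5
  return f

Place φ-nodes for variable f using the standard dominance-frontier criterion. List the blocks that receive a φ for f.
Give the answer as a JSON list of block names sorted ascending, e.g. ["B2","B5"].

Answer: ["B4", "B5", "B6", "B8"]

Working:
idom tree: B1←B0 B2←B0 B3←B1 B4←B0 B5←B0 B6←B0 B7←B4 B8←B0
Dom∩ at merges:
  B4: preds {B0,B3}: {B0} ∩ {B0,B1,B3} = {B0}; idom=B0
  B5: preds {B2,B3}: {B0,B2} ∩ {B0,B1,B3} = {B0}; idom=B0
  B6: preds {B2,B3,B5}: {B0,B2} ∩ {B0,B1,B3} ∩ {B0,B5} = {B0}; idom=B0
  B8: preds {B5,B6}: {B0,B5} ∩ {B0,B6} = {B0}; idom=B0

DF derivation:
  join B4 pred B0: · stop@B0
  join B4 pred B3: B3→B1 stop@B0
  join B5 pred B2: B2 stop@B0
  join B5 pred B3: B3→B1 stop@B0
  join B6 pred B2: B2 stop@B0
  join B6 pred B3: B3→B1 stop@B0
  join B6 pred B5: B5 stop@B0
  join B8 pred B5: B5 stop@B0
  join B8 pred B6: B6 stop@B0
  B0 → ∅
  B1 → {B4,B5,B6}
  B2 → {B5,B6}
  B3 → {B4,B5,B6}
  B4 → ∅
  B5 → {B6,B8}
  B6 → {B8}
  B7 → ∅
  B8 → ∅

φ for f: defs {B1,B2,B3,B6}
  DF⁺ = {B4,B5,B6,B8}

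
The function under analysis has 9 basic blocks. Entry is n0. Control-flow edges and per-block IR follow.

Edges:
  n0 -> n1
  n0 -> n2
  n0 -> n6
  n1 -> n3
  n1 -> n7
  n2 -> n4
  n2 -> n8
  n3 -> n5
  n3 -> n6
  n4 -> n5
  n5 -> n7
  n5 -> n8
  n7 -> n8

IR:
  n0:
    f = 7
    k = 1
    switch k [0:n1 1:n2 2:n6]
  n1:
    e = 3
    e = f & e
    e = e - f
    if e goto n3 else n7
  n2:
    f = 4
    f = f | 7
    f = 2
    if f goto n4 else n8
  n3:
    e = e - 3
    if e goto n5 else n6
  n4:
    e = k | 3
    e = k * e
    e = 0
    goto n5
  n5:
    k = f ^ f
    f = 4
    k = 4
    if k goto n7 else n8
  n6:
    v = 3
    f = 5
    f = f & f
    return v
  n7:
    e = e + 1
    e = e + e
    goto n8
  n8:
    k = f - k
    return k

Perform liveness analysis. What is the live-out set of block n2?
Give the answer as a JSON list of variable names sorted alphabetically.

Block summaries:
  n0: def={f,k} ue=∅
  n1: def={e} ue={f}
  n2: def={f} ue=∅
  n3: def={e} ue={e}
  n4: def={e} ue={k}
  n5: def={f,k} ue={f}
  n6: def={f,v} ue=∅
  n7: def={e} ue={e}
  n8: def={k} ue={f,k}

Backward fixpoint:
  live n0: ∅→{f,k}
  live n1: {f,k}→{e,f,k}
  live n2: {k}→{f,k}
  live n3: {e,f}→{e,f}
  live n4: {f,k}→{e,f}
  live n5: {e,f}→{e,f,k}
  live n6: ∅→∅
  live n7: {e,f,k}→{f,k}
  live n8: {f,k}→∅

live-out(n2) = ["f", "k"]

Answer: ["f", "k"]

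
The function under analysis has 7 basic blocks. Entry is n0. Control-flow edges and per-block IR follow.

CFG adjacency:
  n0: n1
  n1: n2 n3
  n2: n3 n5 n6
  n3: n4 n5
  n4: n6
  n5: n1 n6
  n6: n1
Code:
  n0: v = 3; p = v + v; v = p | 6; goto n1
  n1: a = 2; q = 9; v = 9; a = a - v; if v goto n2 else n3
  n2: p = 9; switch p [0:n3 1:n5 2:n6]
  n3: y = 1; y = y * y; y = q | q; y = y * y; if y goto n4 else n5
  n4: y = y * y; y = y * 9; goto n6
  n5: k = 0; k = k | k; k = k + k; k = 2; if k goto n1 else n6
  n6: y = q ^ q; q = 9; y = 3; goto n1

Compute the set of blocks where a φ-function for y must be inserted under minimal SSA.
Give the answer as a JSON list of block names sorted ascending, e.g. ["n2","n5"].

Answer: ["n1", "n5", "n6"]

Working:
idom tree: n1←n0 n2←n1 n3←n1 n4←n3 n5←n1 n6←n1
Dom at joins:
  n1: preds {n0,n5,n6}: {n0} ∩ {n0,n1,n5} ∩ {n0,n1,n6} = {n0}; idom=n0
  n3: preds {n1,n2}: {n0,n1} ∩ {n0,n1,n2} = {n0,n1}; idom=n1
  n5: preds {n2,n3}: {n0,n1,n2} ∩ {n0,n1,n3} = {n0,n1}; idom=n1
  n6: preds {n2,n4,n5}: {n0,n1,n2} ∩ {n0,n1,n3,n4} ∩ {n0,n1,n5} = {n0,n1}; idom=n1

DF walk-up:
  n1←n0: walk · to n0
  n1←n5: walk n5→n1 to n0
  n1←n6: walk n6→n1 to n0
  n3←n1: walk · to n1
  n3←n2: walk n2 to n1
  n5←n2: walk n2 to n1
  n5←n3: walk n3 to n1
  n6←n2: walk n2 to n1
  n6←n4: walk n4→n3 to n1
  n6←n5: walk n5 to n1
  n0: DF=∅
  n1: DF={n1}
  n2: DF={n3,n5,n6}
  n3: DF={n5,n6}
  n4: DF={n6}
  n5: DF={n1,n6}
  n6: DF={n1}

φ for y: defs {n3,n4,n6}
  DF⁺ = {n1,n5,n6}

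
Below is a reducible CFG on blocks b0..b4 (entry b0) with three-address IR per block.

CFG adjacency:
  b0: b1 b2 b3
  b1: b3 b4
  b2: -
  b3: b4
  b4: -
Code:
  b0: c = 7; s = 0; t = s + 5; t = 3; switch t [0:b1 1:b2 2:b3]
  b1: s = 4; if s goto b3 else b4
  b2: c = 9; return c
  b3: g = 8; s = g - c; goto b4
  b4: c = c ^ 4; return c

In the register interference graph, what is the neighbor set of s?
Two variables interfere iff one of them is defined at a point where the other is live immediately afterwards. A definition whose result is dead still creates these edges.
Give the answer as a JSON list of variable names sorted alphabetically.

Per-block:
  b0 def {c,s,t} use ∅
  b1 def {s} use ∅
  b2 def {c} use ∅
  b3 def {g,s} use {c}
  b4 def {c} use {c}

Liveness:
  b0: in=∅ out={c}
  b1: in={c} out={c}
  b2: in=∅ out=∅
  b3: in={c} out={c}
  b4: in={c} out=∅

Interfere edges:
  c: {g,s,t}
  g: {c}
  s: {c}
  t: {c}

N(s) = ["c"]

Answer: ["c"]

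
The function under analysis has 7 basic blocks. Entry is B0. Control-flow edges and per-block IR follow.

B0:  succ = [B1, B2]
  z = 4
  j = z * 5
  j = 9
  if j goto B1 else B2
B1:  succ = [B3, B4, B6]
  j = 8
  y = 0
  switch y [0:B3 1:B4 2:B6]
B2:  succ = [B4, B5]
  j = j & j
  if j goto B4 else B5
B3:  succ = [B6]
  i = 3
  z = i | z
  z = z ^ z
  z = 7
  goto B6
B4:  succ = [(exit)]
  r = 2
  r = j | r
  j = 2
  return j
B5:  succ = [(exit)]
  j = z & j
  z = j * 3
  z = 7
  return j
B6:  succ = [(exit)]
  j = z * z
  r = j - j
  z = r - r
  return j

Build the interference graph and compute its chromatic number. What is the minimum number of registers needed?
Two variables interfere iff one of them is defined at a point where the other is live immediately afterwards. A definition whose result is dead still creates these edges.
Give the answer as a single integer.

Block summaries:
  B0: {j,z} / ∅
  B1: {j,y} / ∅
  B2: {j} / {j}
  B3: {i,z} / {z}
  B4: {j,r} / {j}
  B5: {j,z} / {j,z}
  B6: {j,r,z} / {z}

Live sets:
  B0 li=∅ lo={j,z}
  B1 li={z} lo={j,z}
  B2 li={j,z} lo={j,z}
  B3 li={z} lo={z}
  B4 li={j} lo=∅
  B5 li={j,z} lo=∅
  B6 li={z} lo=∅

Conflict graph:
  i↔{z}
  j↔{r,y,z}
  r↔{j}
  y↔{j,z}
  z↔{i,j,y}

Registers:
  clique {j,y,z} ⇒ need ≥ 3
  3-colouring: R0={i,j}  R1={r,z}  R2={y}
  χ = 3

Answer: 3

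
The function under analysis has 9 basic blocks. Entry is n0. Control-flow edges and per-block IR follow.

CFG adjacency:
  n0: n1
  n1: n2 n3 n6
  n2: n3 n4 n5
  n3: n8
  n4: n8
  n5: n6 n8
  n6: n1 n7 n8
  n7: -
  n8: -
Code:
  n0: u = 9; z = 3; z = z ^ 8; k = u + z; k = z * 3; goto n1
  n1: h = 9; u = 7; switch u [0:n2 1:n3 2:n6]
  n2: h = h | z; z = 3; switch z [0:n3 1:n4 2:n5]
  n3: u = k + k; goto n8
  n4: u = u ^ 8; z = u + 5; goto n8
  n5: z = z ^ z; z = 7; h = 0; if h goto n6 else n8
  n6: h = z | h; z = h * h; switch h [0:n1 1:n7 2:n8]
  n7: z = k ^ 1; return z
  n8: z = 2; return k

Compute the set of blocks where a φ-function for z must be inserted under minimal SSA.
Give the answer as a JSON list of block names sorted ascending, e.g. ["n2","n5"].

idom tree: n1←n0 n2←n1 n3←n1 n4←n2 n5←n2 n6←n1 n7←n6 n8←n1
Join-block Dom:
  n1: preds {n0,n6}: {n0} ∩ {n0,n1,n6} = {n0}; idom=n0
  n3: preds {n1,n2}: {n0,n1} ∩ {n0,n1,n2} = {n0,n1}; idom=n1
  n6: preds {n1,n5}: {n0,n1} ∩ {n0,n1,n2,n5} = {n0,n1}; idom=n1
  n8: preds {n3,n4,n5,n6}: {n0,n1,n3} ∩ {n0,n1,n2,n4} ∩ {n0,n1,n2,n5} ∩ {n0,n1,n6} = {n0,n1}; idom=n1

DF derivation:
  n1←n0: walk · to n0
  n1←n6: walk n6→n1 to n0
  n3←n1: walk · to n1
  n3←n2: walk n2 to n1
  n6←n1: walk · to n1
  n6←n5: walk n5→n2 to n1
  n8←n3: walk n3 to n1
  n8←n4: walk n4→n2 to n1
  n8←n5: walk n5→n2 to n1
  n8←n6: walk n6 to n1
  DF(n0)=∅
  DF(n1)={n1}
  DF(n2)={n3,n6,n8}
  DF(n3)={n8}
  DF(n4)={n8}
  DF(n5)={n6,n8}
  DF(n6)={n1,n8}
  DF(n7)=∅
  DF(n8)=∅

φ for z: defs {n0,n2,n4,n5,n6,n7,n8}
  DF⁺ = {n1,n3,n6,n8}

Answer: ["n1", "n3", "n6", "n8"]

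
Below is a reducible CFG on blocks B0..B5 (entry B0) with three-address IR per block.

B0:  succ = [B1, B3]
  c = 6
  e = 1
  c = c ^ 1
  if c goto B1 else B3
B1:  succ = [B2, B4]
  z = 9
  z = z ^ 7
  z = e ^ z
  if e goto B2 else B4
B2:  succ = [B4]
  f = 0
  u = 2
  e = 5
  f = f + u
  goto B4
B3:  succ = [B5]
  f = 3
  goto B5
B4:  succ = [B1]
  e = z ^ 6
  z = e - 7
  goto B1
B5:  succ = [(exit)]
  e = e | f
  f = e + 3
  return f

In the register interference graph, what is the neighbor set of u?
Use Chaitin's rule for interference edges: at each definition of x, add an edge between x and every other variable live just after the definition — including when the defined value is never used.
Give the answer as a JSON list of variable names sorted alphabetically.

Per-block:
  B0: {c,e} / ∅
  B1: {z} / {e}
  B2: {e,f,u} / ∅
  B3: {f} / ∅
  B4: {e,z} / {z}
  B5: {e,f} / {e,f}

Liveness:
  B0: in=∅ out={e}
  B1: in={e} out={z}
  B2: in={z} out={z}
  B3: in={e} out={e,f}
  B4: in={z} out={e}
  B5: in={e,f} out=∅

Conflict graph:
  c — {e}
  e — {c,f,u,z}
  f — {e,u,z}
  u — {e,f,z}
  z — {e,f,u}

N(u) = ["e", "f", "z"]

Answer: ["e", "f", "z"]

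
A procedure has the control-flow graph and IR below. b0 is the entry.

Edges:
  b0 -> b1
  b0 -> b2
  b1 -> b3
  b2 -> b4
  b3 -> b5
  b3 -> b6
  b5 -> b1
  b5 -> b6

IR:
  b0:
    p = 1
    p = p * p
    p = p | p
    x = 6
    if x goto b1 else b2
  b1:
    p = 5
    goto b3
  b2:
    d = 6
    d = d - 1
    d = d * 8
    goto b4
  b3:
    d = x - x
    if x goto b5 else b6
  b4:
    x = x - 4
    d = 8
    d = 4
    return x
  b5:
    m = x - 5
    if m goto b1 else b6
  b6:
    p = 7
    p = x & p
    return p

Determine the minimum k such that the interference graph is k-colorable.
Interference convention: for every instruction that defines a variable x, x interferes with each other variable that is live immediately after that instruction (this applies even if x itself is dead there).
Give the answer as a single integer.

def/use:
  b0: def={p,x} ue=∅
  b1: def={p} ue=∅
  b2: def={d} ue=∅
  b3: def={d} ue={x}
  b4: def={d,x} ue={x}
  b5: def={m} ue={x}
  b6: def={p} ue={x}

Live sets:
  live b0: ∅→{x}
  live b1: {x}→{x}
  live b2: {x}→{x}
  live b3: {x}→{x}
  live b4: {x}→∅
  live b5: {x}→{x}
  live b6: {x}→∅

Interfere edges:
  d↔{x}
  m↔{x}
  p↔{x}
  x↔{d,m,p}

Registers:
  clique {d,x} ⇒ need ≥ 2
  2-colouring: R0={x}  R1={d,m,p}
  χ = 2

Answer: 2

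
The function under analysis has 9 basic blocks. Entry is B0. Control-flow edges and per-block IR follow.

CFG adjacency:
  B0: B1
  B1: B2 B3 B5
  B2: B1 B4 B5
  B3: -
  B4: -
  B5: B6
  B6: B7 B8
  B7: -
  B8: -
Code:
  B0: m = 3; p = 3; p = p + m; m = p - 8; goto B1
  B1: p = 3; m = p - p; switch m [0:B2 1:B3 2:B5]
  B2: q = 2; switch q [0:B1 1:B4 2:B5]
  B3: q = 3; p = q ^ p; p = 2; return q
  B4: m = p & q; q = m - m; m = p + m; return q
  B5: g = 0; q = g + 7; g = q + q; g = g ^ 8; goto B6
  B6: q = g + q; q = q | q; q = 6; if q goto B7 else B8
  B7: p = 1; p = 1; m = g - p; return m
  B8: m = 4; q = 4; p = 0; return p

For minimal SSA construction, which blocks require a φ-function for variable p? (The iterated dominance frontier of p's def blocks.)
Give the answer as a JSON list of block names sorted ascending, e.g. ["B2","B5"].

idom tree: B1←B0 B2←B1 B3←B1 B4←B2 B5←B1 B6←B5 B7←B6 B8←B6
Dom at joins:
  B1: preds {B0,B2}: {B0} ∩ {B0,B1,B2} = {B0}; idom=B0
  B5: preds {B1,B2}: {B0,B1} ∩ {B0,B1,B2} = {B0,B1}; idom=B1

DF walk-up:
  join B1 pred B0: · stop@B0
  join B1 pred B2: B2→B1 stop@B0
  join B5 pred B1: · stop@B1
  join B5 pred B2: B2 stop@B1
  DF(B0)=∅
  DF(B1)={B1}
  DF(B2)={B1,B5}
  DF(B3)=∅
  DF(B4)=∅
  DF(B5)=∅
  DF(B6)=∅
  DF(B7)=∅
  DF(B8)=∅

φ for p: defs {B0,B1,B3,B7,B8}
  DF⁺ = {B1}

Answer: ["B1"]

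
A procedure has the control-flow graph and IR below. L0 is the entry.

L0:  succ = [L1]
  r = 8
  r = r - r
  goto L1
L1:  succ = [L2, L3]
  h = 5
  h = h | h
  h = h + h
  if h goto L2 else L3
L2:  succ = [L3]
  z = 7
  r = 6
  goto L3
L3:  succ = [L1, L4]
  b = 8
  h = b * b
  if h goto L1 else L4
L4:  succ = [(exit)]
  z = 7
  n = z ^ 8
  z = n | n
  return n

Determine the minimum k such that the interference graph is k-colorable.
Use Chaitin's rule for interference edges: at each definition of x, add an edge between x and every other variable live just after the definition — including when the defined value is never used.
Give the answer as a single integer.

Answer: 2

Working:
Per-block:
  L0 def {r} use ∅
  L1 def {h} use ∅
  L2 def {r,z} use ∅
  L3 def {b,h} use ∅
  L4 def {n,z} use ∅

Backward fixpoint:
  L0: in=∅ out=∅
  L1: in=∅ out=∅
  L2: in=∅ out=∅
  L3: in=∅ out=∅
  L4: in=∅ out=∅

Conflict graph:
  b↔∅
  h↔∅
  n↔{z}
  r↔∅
  z↔{n}

Registers:
  lower bound: {n,z} mutually conflict ⇒ χ ≥ 2
  2-colouring: r0={b,h,n,r}  r1={z}
  χ = 2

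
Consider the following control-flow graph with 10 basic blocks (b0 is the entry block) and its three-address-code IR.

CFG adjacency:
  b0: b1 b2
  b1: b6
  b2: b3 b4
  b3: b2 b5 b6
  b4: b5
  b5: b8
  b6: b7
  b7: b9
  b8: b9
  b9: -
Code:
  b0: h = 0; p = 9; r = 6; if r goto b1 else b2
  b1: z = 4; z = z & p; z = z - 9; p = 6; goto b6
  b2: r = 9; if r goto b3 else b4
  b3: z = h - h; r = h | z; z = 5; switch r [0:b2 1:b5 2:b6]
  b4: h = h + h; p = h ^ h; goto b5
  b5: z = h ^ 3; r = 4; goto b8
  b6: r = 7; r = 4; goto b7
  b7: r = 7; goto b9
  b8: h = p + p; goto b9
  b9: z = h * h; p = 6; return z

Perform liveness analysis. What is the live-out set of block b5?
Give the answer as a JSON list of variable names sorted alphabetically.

Per-block:
  b0: {h,p,r} / ∅
  b1: {p,z} / {p}
  b2: {r} / ∅
  b3: {r,z} / {h}
  b4: {h,p} / {h}
  b5: {r,z} / {h}
  b6: {r} / ∅
  b7: {r} / ∅
  b8: {h} / {p}
  b9: {p,z} / {h}

Backward fixpoint:
  b0: in=∅ out={h,p}
  b1: in={h,p} out={h}
  b2: in={h,p} out={h,p}
  b3: in={h,p} out={h,p}
  b4: in={h} out={h,p}
  b5: in={h,p} out={p}
  b6: in={h} out={h}
  b7: in={h} out={h}
  b8: in={p} out={h}
  b9: in={h} out=∅

live-out(b5) = ["p"]

Answer: ["p"]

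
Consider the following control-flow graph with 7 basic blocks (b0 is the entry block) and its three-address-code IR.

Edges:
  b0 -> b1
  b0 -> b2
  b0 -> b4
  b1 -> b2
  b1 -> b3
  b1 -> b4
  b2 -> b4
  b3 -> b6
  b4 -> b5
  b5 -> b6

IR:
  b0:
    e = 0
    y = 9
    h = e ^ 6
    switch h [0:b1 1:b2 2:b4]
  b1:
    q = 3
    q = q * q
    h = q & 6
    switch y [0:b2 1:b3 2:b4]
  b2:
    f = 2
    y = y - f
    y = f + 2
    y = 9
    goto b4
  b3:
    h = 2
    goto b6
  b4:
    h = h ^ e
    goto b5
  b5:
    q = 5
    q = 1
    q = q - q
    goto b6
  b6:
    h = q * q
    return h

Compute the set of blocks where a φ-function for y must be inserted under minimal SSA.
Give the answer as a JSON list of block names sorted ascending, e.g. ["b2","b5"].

Answer: ["b4", "b6"]

Working:
idom tree: b1←b0 b2←b0 b3←b1 b4←b0 b5←b4 b6←b0
Dom∩ at merges:
  b2: preds {b0,b1}: {b0} ∩ {b0,b1} = {b0}; idom=b0
  b4: preds {b0,b1,b2}: {b0} ∩ {b0,b1} ∩ {b0,b2} = {b0}; idom=b0
  b6: preds {b3,b5}: {b0,b1,b3} ∩ {b0,b4,b5} = {b0}; idom=b0

DF walk-up:
  join b2 pred b0: · stop@b0
  join b2 pred b1: b1 stop@b0
  join b4 pred b0: · stop@b0
  join b4 pred b1: b1 stop@b0
  join b4 pred b2: b2 stop@b0
  join b6 pred b3: b3→b1 stop@b0
  join b6 pred b5: b5→b4 stop@b0
  b0: DF=∅
  b1: DF={b2,b4,b6}
  b2: DF={b4}
  b3: DF={b6}
  b4: DF={b6}
  b5: DF={b6}
  b6: DF=∅

φ for y: defs {b0,b2}
  DF⁺ = {b4,b6}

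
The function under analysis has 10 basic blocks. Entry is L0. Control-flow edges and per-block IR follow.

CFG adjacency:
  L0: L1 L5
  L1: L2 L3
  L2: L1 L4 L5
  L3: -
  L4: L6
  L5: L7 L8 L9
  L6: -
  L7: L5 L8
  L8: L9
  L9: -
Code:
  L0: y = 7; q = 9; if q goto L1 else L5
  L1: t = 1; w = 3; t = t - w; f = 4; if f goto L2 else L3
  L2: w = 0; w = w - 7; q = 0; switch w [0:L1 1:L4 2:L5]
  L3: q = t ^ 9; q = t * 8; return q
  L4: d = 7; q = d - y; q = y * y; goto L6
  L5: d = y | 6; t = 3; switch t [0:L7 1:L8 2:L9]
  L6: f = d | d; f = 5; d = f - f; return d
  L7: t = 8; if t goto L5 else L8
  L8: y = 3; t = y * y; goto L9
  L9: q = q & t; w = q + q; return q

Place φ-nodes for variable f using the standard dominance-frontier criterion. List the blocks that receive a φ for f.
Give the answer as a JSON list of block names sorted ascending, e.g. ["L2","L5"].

Answer: ["L1", "L5"]

Derivation:
idom tree: L1←L0 L2←L1 L3←L1 L4←L2 L5←L0 L6←L4 L7←L5 L8←L5 L9←L5
Join-block Dom:
  L1: preds {L0,L2}: {L0} ∩ {L0,L1,L2} = {L0}; idom=L0
  L5: preds {L0,L2,L7}: {L0} ∩ {L0,L1,L2} ∩ {L0,L5,L7} = {L0}; idom=L0
  L8: preds {L5,L7}: {L0,L5} ∩ {L0,L5,L7} = {L0,L5}; idom=L5
  L9: preds {L5,L8}: {L0,L5} ∩ {L0,L5,L8} = {L0,L5}; idom=L5

DF derivation:
  join L1 pred L0: · stop@L0
  join L1 pred L2: L2→L1 stop@L0
  join L5 pred L0: · stop@L0
  join L5 pred L2: L2→L1 stop@L0
  join L5 pred L7: L7→L5 stop@L0
  join L8 pred L5: · stop@L5
  join L8 pred L7: L7 stop@L5
  join L9 pred L5: · stop@L5
  join L9 pred L8: L8 stop@L5
  L0 → ∅
  L1 → {L1,L5}
  L2 → {L1,L5}
  L3 → ∅
  L4 → ∅
  L5 → {L5}
  L6 → ∅
  L7 → {L5,L8}
  L8 → {L9}
  L9 → ∅

φ for f: defs {L1,L6}
  DF⁺ = {L1,L5}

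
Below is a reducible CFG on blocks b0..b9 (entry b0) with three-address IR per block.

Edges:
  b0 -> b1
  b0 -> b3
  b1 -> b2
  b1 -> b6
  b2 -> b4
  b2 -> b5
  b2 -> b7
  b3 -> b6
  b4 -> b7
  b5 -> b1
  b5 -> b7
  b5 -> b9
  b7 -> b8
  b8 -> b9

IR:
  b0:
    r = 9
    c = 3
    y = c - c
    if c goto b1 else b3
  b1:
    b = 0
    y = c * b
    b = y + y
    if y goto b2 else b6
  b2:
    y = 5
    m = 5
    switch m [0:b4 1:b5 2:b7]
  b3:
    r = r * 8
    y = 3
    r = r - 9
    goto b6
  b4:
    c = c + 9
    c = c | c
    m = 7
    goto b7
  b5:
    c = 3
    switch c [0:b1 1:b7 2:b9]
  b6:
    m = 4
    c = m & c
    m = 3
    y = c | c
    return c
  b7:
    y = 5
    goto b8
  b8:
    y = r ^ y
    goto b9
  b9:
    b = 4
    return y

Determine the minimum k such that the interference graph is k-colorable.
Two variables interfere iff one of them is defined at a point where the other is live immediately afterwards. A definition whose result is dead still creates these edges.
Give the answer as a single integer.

Block summaries:
  b0: {c,r,y} / ∅
  b1: {b,y} / {c}
  b2: {m,y} / ∅
  b3: {r,y} / {r}
  b4: {c,m} / {c}
  b5: {c} / ∅
  b6: {c,m,y} / {c}
  b7: {y} / ∅
  b8: {y} / {r,y}
  b9: {b} / {y}

Liveness:
  b0 li=∅ lo={c,r}
  b1 li={c,r} lo={c,r}
  b2 li={c,r} lo={c,r,y}
  b3 li={c,r} lo={c}
  b4 li={c,r} lo={r}
  b5 li={r,y} lo={c,r,y}
  b6 li={c} lo=∅
  b7 li={r} lo={r,y}
  b8 li={r,y} lo={y}
  b9 li={y} lo=∅

Conflict graph:
  b↔{c,r,y}
  c↔{b,m,r,y}
  m↔{c,r,y}
  r↔{b,c,m,y}
  y↔{b,c,m,r}

Colouring:
  clique {b,c,r,y} ⇒ need ≥ 4
  assign b→R3 c→R0 m→R3 r→R1 y→R2 — no edge inside a register ⇒ χ ≤ 4
  χ = 4

Answer: 4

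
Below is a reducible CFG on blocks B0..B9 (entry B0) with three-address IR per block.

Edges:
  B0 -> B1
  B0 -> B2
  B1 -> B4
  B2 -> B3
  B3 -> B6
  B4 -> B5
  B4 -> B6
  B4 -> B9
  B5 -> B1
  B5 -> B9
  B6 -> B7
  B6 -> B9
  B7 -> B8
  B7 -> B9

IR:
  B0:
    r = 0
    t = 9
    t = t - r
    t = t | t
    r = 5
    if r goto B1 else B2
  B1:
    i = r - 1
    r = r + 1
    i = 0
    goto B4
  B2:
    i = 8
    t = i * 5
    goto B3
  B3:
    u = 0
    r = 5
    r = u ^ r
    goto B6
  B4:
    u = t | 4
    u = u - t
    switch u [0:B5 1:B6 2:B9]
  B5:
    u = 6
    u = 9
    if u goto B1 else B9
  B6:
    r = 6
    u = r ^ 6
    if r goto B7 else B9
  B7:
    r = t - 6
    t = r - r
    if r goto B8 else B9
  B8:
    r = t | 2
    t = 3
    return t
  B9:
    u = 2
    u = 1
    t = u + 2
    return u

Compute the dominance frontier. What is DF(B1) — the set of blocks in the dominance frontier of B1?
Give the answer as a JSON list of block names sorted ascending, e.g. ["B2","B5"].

Answer: ["B1", "B6", "B9"]

Analysis:
idom tree: B1←B0 B2←B0 B3←B2 B4←B1 B5←B4 B6←B0 B7←B6 B8←B7 B9←B0
Dom∩ at merges:
  B1: preds {B0,B5}: {B0} ∩ {B0,B1,B4,B5} = {B0}; idom=B0
  B6: preds {B3,B4}: {B0,B2,B3} ∩ {B0,B1,B4} = {B0}; idom=B0
  B9: preds {B4,B5,B6,B7}: {B0,B1,B4} ∩ {B0,B1,B4,B5} ∩ {B0,B6} ∩ {B0,B6,B7} = {B0}; idom=B0

DF derivation:
  B1←B0: walk · to B0
  B1←B5: walk B5→B4→B1 to B0
  B6←B3: walk B3→B2 to B0
  B6←B4: walk B4→B1 to B0
  B9←B4: walk B4→B1 to B0
  B9←B5: walk B5→B4→B1 to B0
  B9←B6: walk B6 to B0
  B9←B7: walk B7→B6 to B0
  B0 → ∅
  B1 → {B1,B6,B9}
  B2 → {B6}
  B3 → {B6}
  B4 → {B1,B6,B9}
  B5 → {B1,B9}
  B6 → {B9}
  B7 → {B9}
  B8 → ∅
  B9 → ∅

DF(B1) = ["B1", "B6", "B9"]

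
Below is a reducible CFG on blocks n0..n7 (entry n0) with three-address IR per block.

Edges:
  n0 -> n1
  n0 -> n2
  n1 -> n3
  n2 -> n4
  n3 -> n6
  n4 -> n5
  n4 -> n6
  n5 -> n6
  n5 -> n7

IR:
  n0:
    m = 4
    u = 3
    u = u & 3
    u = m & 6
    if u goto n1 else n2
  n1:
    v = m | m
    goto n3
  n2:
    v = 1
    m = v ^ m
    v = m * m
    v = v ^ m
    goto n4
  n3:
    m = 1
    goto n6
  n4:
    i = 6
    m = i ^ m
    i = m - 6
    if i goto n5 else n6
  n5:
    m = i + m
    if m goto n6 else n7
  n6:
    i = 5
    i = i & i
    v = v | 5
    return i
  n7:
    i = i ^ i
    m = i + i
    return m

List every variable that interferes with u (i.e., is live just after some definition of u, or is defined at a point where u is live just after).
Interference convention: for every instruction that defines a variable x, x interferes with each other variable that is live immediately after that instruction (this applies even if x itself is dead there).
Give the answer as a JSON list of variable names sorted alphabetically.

Block summaries:
  n0: def={m,u} ue=∅
  n1: def={v} ue={m}
  n2: def={m,v} ue={m}
  n3: def={m} ue=∅
  n4: def={i,m} ue={m}
  n5: def={m} ue={i,m}
  n6: def={i,v} ue={v}
  n7: def={i,m} ue={i}

Liveness:
  n0: in=∅ out={m}
  n1: in={m} out={v}
  n2: in={m} out={m,v}
  n3: in={v} out={v}
  n4: in={m,v} out={i,m,v}
  n5: in={i,m,v} out={i,v}
  n6: in={v} out=∅
  n7: in={i} out=∅

Interfere edges:
  i↔{m,v}
  m↔{i,u,v}
  u↔{m}
  v↔{i,m}

N(u) = ["m"]

Answer: ["m"]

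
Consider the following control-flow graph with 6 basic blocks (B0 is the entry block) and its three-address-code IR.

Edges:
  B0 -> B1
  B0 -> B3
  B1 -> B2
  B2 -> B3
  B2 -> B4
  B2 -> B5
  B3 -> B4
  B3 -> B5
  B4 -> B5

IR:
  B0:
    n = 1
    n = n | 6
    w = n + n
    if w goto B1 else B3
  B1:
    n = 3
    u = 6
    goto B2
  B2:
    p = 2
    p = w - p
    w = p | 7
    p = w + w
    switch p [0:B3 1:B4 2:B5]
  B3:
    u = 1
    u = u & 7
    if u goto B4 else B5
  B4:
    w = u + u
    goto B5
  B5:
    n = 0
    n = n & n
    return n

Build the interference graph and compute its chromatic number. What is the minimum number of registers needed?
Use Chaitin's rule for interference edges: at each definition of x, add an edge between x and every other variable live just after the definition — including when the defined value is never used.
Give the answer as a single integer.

Answer: 3

Analysis:
Per-block:
  B0: {n,w} / ∅
  B1: {n,u} / ∅
  B2: {p,w} / {w}
  B3: {u} / ∅
  B4: {w} / {u}
  B5: {n} / ∅

Backward fixpoint:
  live B0: ∅→{w}
  live B1: {w}→{u,w}
  live B2: {u,w}→{u}
  live B3: ∅→{u}
  live B4: {u}→∅
  live B5: ∅→∅

Interference:
  n↔{w}
  p↔{u,w}
  u↔{p,w}
  w↔{n,p,u}

Colouring:
  {p,u,w} pairwise interfere (3-clique) ⇒ χ ≥ 3
  3-colouring: c0={w}  c1={n,p}  c2={u}
  χ = 3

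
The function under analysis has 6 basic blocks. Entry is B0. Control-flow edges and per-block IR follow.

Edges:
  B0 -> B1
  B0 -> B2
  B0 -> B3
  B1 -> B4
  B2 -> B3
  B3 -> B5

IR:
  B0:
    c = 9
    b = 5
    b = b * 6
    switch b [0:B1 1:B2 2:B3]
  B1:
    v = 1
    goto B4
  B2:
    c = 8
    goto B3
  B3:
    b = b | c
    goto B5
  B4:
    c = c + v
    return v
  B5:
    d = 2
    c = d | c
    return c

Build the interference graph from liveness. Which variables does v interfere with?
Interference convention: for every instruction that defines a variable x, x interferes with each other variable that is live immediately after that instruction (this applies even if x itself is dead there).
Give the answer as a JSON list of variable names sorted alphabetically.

def/use:
  B0 def {b,c} use ∅
  B1 def {v} use ∅
  B2 def {c} use ∅
  B3 def {b} use {b,c}
  B4 def {c} use {c,v}
  B5 def {c,d} use {c}

Live sets:
  live B0: ∅→{b,c}
  live B1: {c}→{c,v}
  live B2: {b}→{b,c}
  live B3: {b,c}→{c}
  live B4: {c,v}→∅
  live B5: {c}→∅

Conflict graph:
  b: {c}
  c: {b,d,v}
  d: {c}
  v: {c}

N(v) = ["c"]

Answer: ["c"]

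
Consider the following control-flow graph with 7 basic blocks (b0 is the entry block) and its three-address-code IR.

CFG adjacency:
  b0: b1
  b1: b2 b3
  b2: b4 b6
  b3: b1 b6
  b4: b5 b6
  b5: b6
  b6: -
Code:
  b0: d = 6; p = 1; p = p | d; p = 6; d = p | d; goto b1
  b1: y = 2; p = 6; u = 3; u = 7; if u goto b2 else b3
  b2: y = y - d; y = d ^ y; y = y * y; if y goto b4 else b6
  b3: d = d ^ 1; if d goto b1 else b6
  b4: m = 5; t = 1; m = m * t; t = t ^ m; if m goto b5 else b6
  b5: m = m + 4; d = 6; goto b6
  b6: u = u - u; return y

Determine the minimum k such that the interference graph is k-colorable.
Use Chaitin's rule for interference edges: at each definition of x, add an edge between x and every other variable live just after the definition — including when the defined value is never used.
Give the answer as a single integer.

def/use:
  b0: {d,p} / ∅
  b1: {p,u,y} / ∅
  b2: {y} / {d,y}
  b3: {d} / {d}
  b4: {m,t} / ∅
  b5: {d,m} / {m}
  b6: {u} / {u,y}

Backward fixpoint:
  b0 li=∅ lo={d}
  b1 li={d} lo={d,u,y}
  b2 li={d,u,y} lo={u,y}
  b3 li={d,u,y} lo={d,u,y}
  b4 li={u,y} lo={m,u,y}
  b5 li={m,u,y} lo={u,y}
  b6 li={u,y} lo=∅

Interfere edges:
  d — {p,u,y}
  m — {t,u,y}
  p — {d,y}
  t — {m,u,y}
  u — {d,m,t,y}
  y — {d,m,p,t,u}

Chromatic number:
  {m,t,u,y} pairwise interfere (4-clique) ⇒ χ ≥ 4
  4-colouring: R0={y}  R1={p,u}  R2={d,m}  R3={t}
  χ = 4

Answer: 4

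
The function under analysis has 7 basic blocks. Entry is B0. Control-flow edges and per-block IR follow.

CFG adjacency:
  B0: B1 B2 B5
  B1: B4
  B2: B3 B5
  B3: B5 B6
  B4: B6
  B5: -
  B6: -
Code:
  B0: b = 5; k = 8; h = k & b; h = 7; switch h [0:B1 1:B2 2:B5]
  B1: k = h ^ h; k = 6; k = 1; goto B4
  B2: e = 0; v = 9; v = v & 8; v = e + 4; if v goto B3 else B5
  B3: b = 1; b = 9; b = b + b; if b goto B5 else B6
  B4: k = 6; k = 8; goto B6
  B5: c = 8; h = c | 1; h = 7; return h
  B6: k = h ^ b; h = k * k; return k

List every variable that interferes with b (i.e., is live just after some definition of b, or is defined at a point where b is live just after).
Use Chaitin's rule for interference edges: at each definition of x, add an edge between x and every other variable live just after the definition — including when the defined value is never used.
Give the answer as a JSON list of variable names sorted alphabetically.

Answer: ["h", "k"]

Analysis:
Per-block:
  B0: def={b,h,k} ue=∅
  B1: def={k} ue={h}
  B2: def={e,v} ue=∅
  B3: def={b} ue=∅
  B4: def={k} ue=∅
  B5: def={c,h} ue=∅
  B6: def={h,k} ue={b,h}

Backward fixpoint:
  live B0: ∅→{b,h}
  live B1: {b,h}→{b,h}
  live B2: {h}→{h}
  live B3: {h}→{b,h}
  live B4: {b,h}→{b,h}
  live B5: ∅→∅
  live B6: {b,h}→∅

Interfere edges:
  b: {h,k}
  c: ∅
  e: {h,v}
  h: {b,e,k,v}
  k: {b,h}
  v: {e,h}

N(b) = ["h", "k"]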